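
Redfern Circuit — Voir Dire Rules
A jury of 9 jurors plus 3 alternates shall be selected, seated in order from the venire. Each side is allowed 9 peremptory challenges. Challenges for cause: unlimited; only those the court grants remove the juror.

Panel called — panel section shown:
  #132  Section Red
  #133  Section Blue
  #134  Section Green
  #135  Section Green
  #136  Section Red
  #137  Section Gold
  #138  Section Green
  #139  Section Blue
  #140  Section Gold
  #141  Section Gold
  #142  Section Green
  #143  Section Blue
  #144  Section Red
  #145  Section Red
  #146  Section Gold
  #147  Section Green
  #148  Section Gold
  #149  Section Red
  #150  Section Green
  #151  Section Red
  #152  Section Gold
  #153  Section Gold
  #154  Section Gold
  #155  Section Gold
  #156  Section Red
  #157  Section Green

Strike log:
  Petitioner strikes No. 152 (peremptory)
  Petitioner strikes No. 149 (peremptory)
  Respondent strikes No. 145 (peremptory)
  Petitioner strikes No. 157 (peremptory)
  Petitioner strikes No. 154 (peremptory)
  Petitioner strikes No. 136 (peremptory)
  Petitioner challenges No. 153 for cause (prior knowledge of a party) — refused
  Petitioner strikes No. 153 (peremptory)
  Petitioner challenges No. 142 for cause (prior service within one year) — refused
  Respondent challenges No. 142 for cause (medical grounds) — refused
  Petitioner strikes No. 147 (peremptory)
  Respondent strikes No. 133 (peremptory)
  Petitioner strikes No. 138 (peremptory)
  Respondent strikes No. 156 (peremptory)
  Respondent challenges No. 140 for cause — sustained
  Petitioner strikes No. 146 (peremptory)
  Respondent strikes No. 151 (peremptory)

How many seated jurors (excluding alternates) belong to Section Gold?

Removed: #133, #136, #138, #140, #145, #146, #147, #149, #151, #152, #153, #154, #156, #157.
Seated jurors 1–9: #132, #134, #135, #137, #139, #141, #142, #143, #144 (alternates #148, #150, #155 not counted).
Of those, in Section Gold: #137, #141 → 2.

2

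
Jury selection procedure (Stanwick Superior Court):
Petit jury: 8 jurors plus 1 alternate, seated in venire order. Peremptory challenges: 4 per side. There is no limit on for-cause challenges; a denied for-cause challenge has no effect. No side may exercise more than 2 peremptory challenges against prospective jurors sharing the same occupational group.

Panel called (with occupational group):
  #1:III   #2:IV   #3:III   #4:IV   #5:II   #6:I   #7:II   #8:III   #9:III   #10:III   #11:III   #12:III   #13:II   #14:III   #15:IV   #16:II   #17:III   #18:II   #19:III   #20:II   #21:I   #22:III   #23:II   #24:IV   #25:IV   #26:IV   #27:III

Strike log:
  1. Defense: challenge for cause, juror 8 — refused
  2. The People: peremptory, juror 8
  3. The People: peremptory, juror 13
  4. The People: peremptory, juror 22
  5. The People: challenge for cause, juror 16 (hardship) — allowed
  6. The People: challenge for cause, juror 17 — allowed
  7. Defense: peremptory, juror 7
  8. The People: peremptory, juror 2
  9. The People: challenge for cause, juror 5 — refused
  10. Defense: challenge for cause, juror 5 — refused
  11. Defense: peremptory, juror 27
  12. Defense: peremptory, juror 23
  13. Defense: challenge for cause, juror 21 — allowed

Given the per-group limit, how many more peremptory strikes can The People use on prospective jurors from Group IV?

The People peremptories so far: #8, #13, #22, #2 — 4 of 4 used, 0 left overall.
Against Group IV: #2 — 1 used; per-group cap 2 leaves 1.
Binding limit: min(0, 1) = 0.

0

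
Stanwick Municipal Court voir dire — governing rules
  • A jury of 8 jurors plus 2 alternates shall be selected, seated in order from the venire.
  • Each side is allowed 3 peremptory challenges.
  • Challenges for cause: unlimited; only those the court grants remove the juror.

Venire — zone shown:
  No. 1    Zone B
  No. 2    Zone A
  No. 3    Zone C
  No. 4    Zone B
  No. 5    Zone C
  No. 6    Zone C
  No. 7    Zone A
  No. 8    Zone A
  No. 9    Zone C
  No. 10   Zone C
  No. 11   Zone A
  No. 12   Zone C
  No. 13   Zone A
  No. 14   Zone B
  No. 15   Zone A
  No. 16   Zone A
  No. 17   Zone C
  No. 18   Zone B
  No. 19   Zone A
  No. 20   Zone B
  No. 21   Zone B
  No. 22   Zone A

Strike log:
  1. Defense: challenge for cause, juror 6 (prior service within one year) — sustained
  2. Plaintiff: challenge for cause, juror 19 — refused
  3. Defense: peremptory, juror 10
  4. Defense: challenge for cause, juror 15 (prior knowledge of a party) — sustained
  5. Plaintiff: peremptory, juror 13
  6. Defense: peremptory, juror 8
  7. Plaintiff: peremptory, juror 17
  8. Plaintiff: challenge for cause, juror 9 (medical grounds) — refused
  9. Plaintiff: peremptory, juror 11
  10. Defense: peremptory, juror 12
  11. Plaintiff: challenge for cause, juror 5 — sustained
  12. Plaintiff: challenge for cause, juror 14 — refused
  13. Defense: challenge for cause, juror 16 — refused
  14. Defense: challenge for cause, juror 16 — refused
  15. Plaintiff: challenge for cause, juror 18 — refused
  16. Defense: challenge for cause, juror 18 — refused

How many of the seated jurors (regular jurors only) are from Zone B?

3

Removed: #5, #6, #8, #10, #11, #12, #13, #15, #17.
Seated jurors 1–8: #1, #2, #3, #4, #7, #9, #14, #16 (alternates #18, #19 not counted).
Of those, in Zone B: #1, #4, #14 → 3.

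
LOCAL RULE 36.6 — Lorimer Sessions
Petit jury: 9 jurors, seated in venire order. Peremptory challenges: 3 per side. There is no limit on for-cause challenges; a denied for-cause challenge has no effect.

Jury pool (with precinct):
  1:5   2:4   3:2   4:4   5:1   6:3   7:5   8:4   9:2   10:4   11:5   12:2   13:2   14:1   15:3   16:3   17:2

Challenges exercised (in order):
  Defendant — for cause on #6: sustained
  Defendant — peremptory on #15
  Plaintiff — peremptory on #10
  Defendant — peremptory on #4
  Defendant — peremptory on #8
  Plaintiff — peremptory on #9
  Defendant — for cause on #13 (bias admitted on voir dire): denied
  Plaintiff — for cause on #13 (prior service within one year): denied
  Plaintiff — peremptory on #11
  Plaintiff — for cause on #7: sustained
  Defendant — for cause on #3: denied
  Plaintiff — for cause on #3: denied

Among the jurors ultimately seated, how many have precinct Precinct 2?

Removed: #4, #6, #7, #8, #9, #10, #11, #15.
Seated jurors 1–9: #1, #2, #3, #5, #12, #13, #14, #16, #17.
Of those, in Precinct 2: #3, #12, #13, #17 → 4.

4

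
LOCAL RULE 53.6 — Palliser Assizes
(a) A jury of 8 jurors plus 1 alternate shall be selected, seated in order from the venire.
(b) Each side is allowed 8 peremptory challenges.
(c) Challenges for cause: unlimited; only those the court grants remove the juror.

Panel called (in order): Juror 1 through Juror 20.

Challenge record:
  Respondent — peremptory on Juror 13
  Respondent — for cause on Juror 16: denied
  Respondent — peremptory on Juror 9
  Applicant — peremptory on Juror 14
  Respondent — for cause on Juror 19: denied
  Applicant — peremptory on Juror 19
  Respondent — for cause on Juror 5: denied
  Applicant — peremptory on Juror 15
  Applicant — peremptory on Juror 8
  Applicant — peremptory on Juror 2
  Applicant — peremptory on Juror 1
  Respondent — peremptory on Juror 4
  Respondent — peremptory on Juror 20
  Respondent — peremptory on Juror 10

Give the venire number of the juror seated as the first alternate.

18

Removed: #1, #2, #4, #8, #9, #10, #13, #14, #15, #19, #20. (#5, #16 stay — for-cause denied.)
Seating in order: seats 1–8 → #3, #5, #6, #7, #11, #12, #16, #17; alternates → #18.
So alternate 1 is #18.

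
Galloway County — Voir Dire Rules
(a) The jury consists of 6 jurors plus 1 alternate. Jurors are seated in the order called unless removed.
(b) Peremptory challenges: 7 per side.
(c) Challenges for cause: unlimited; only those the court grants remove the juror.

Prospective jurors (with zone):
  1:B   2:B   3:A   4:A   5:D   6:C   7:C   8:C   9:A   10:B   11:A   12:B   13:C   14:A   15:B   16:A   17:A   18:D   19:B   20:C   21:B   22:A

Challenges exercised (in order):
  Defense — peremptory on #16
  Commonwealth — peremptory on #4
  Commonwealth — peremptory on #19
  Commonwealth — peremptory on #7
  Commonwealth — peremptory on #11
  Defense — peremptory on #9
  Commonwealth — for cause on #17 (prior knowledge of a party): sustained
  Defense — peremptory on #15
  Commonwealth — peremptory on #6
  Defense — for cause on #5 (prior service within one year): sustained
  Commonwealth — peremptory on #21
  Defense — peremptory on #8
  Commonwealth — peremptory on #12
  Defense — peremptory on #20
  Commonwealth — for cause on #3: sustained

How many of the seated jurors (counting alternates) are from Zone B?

Removed: #3, #4, #5, #6, #7, #8, #9, #11, #12, #15, #16, #17, #19, #20, #21.
Seated (7 incl. alternates): #1, #2, #10, #13, #14, #18, #22.
Of those, in Zone B: #1, #2, #10 → 3.

3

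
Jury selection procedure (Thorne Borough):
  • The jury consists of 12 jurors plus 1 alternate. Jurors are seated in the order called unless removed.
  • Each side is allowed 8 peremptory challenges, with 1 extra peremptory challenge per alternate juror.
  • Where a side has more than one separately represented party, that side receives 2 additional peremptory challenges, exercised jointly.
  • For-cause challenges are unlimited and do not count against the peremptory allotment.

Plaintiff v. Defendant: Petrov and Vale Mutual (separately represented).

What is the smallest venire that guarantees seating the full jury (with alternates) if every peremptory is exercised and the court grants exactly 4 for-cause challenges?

37

Seats to fill: 12 + 1 alternates = 13.
Peremptories — Plaintiff: 8 + 1×1 = 9; Defendant: 8 + 1×1 + 2 = 11; total 20.
For-cause removals: 4.
Minimum venire: 13 + 20 + 4 = 37.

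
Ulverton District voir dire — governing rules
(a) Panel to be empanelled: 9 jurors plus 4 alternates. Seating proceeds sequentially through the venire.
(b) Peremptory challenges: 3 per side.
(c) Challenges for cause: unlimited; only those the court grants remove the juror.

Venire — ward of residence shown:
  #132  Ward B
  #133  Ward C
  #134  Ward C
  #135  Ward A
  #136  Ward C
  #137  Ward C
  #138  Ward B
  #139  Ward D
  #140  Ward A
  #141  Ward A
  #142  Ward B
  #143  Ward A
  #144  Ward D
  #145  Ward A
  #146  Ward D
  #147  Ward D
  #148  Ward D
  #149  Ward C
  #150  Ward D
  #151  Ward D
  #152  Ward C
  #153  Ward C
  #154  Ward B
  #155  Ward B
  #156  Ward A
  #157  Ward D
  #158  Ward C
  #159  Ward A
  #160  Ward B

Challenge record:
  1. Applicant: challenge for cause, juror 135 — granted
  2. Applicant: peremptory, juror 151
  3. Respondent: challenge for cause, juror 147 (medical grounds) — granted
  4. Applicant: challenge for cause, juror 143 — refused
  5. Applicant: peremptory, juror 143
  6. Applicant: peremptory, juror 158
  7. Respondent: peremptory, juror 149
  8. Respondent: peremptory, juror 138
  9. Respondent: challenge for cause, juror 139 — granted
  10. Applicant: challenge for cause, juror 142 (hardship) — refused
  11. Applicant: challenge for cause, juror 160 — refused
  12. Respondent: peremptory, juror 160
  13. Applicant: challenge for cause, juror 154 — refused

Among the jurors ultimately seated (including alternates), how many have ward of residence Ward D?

4

Removed: #135, #138, #139, #143, #147, #149, #151, #158, #160.
Seated (13 incl. alternates): #132, #133, #134, #136, #137, #140, #141, #142, #144, #145, #146, #148, #150.
Of those, in Ward D: #144, #146, #148, #150 → 4.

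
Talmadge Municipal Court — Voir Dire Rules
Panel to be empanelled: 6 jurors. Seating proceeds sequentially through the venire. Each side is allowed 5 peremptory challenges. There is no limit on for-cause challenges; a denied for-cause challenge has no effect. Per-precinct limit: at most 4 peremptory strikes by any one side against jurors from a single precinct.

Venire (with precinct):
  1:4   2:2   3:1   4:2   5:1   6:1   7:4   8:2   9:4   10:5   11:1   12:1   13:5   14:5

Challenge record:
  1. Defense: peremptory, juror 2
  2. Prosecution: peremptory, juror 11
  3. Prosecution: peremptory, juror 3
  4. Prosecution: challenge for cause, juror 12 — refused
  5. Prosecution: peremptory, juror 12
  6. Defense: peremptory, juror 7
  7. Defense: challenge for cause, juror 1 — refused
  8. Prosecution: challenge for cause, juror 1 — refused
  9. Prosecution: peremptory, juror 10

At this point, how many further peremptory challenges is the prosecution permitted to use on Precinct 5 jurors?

1

Prosecution peremptories so far: #11, #3, #12, #10 — 4 of 5 used, 1 left overall.
Against Precinct 5: #10 — 1 used; per-precinct cap 4 leaves 3.
Binding limit: min(1, 3) = 1.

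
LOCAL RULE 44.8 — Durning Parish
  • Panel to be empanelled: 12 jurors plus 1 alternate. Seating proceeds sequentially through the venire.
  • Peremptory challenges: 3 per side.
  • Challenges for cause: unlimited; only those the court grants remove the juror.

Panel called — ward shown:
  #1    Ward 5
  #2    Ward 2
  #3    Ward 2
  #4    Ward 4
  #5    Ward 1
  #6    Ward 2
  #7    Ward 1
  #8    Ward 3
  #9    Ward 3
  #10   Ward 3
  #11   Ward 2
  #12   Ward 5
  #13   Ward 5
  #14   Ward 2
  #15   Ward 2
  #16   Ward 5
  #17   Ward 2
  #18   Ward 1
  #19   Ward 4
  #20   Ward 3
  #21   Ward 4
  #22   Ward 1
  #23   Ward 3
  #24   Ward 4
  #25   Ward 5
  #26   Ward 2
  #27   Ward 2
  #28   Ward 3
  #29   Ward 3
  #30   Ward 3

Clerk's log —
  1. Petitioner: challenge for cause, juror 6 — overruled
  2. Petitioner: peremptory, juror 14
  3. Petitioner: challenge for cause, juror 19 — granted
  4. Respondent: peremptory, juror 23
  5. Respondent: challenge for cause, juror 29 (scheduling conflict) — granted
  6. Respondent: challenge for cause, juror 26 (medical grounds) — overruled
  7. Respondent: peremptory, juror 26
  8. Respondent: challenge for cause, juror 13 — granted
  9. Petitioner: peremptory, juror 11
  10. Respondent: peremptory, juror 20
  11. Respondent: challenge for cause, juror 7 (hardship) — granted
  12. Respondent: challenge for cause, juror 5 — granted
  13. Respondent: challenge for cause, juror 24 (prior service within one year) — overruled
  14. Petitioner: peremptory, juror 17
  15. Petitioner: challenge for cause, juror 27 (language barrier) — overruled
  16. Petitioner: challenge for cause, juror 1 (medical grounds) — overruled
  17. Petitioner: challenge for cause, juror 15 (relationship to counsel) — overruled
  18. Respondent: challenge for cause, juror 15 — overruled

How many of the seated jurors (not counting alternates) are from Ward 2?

4

Removed: #5, #7, #11, #13, #14, #17, #19, #20, #23, #26, #29.
Seated jurors 1–12: #1, #2, #3, #4, #6, #8, #9, #10, #12, #15, #16, #18 (alternates #21 not counted).
Of those, in Ward 2: #2, #3, #6, #15 → 4.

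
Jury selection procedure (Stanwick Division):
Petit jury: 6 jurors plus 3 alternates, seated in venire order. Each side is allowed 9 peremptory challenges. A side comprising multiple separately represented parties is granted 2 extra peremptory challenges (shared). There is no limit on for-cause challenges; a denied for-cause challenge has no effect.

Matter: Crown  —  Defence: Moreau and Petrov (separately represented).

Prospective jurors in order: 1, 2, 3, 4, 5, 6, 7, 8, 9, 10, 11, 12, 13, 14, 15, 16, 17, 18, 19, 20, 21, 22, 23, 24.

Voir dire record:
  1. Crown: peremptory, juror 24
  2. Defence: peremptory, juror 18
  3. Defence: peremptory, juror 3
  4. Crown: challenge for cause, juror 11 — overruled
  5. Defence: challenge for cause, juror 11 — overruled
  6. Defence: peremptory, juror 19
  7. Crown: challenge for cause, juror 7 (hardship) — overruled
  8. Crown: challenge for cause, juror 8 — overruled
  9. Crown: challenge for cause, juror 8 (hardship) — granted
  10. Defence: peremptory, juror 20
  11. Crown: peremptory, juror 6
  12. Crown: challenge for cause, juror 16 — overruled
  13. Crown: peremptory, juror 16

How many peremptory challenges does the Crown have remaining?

6

Crown allotment: 9.
Crown peremptories used: #24, #6, #16 — 3 (for-cause on #11, #7, #8, #8, #16 don't count).
Remaining: 9 − 3 = 6.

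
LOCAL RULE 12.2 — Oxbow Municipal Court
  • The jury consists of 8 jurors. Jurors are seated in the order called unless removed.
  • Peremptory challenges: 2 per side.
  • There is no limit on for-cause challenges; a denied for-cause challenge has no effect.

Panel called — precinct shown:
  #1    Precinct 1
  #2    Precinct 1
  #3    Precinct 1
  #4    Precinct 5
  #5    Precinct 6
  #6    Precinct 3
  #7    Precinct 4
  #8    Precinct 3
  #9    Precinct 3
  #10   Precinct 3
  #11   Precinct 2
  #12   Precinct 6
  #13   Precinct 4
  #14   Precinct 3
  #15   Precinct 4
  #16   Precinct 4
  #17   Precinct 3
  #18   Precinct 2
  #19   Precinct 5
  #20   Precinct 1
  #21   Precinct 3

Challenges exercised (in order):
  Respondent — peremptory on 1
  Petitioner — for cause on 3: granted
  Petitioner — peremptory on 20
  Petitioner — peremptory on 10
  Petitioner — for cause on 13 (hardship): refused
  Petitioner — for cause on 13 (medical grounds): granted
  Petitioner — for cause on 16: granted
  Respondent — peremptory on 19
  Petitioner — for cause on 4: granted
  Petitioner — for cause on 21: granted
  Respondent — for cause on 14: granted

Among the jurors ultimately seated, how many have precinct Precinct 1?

1

Removed: #1, #3, #4, #10, #13, #14, #16, #19, #20, #21.
Seated jurors 1–8: #2, #5, #6, #7, #8, #9, #11, #12.
Of those, in Precinct 1: #2 → 1.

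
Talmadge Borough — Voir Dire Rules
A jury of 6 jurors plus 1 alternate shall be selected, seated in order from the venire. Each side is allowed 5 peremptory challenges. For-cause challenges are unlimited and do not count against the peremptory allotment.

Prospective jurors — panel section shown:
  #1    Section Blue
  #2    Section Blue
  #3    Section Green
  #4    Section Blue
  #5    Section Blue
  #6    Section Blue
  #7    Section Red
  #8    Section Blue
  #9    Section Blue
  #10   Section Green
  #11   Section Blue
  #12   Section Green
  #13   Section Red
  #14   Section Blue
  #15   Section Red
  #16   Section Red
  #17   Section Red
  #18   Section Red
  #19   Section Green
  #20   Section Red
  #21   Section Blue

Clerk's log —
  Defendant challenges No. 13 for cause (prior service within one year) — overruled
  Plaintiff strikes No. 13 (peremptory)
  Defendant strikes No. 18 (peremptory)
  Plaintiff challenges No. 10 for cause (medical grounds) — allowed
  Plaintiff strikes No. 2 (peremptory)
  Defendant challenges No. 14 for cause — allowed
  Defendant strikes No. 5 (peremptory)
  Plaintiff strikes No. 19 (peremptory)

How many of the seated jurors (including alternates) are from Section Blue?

Removed: #2, #5, #10, #13, #14, #18, #19.
Seated (7 incl. alternates): #1, #3, #4, #6, #7, #8, #9.
Of those, in Section Blue: #1, #4, #6, #8, #9 → 5.

5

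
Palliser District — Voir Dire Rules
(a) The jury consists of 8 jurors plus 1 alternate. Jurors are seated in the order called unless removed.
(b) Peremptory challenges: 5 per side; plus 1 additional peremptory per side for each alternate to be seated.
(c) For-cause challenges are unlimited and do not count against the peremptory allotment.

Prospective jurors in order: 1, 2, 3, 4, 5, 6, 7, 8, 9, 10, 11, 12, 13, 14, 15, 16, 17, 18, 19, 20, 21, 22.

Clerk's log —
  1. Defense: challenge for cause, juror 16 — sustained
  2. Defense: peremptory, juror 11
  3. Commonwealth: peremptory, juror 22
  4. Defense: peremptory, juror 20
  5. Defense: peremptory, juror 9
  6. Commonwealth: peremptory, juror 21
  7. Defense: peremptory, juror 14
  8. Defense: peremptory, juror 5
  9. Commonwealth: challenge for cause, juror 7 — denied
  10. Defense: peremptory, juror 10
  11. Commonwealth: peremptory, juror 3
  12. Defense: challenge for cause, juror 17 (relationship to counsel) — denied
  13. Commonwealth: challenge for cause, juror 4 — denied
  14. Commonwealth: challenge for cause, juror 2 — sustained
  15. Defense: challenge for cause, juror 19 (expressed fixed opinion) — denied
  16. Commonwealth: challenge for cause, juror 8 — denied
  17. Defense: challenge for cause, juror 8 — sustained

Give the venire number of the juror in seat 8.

Removed: #2, #3, #5, #8, #9, #10, #11, #14, #16, #20, #21, #22. (#4, #7, #17, #19 stay — for-cause denied.)
Filling seats in venire order through position 8: #1, #4, #6, #7, #12, #13, #15, #17.
So seat 8 is #17.

17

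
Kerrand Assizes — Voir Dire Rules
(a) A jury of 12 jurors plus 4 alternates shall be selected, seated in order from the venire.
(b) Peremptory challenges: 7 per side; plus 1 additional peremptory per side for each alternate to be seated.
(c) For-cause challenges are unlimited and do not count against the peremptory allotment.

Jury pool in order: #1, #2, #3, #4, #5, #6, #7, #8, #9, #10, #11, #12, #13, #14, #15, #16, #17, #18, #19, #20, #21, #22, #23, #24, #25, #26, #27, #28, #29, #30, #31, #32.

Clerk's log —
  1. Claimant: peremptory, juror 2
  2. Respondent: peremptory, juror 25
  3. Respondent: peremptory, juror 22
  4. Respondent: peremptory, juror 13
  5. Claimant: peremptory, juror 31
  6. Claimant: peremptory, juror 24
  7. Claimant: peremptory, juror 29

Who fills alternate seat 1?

Removed: #2, #13, #22, #24, #25, #29, #31.
Filling seats in venire order through position 13: #1, #3, #4, #5, #6, #7, #8, #9, #10, #11, #12, #14, #15.
So alternate 1 is #15.

15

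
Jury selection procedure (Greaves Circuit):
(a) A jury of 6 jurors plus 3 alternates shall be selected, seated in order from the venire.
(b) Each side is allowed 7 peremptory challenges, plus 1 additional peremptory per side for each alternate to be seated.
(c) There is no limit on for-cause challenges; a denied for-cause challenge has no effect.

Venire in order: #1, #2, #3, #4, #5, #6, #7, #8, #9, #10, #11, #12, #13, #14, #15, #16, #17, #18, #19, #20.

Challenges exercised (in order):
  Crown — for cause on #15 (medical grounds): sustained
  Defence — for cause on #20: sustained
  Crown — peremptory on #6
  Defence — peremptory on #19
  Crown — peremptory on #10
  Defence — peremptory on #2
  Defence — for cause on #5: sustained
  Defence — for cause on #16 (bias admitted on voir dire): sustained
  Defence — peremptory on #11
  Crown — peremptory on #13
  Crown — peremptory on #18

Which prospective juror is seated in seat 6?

Removed: #2, #5, #6, #10, #11, #13, #15, #16, #18, #19, #20.
Seating in order: seats 1–6 → #1, #3, #4, #7, #8, #9; alternates → #12, #14, #17.
So seat 6 is #9.

9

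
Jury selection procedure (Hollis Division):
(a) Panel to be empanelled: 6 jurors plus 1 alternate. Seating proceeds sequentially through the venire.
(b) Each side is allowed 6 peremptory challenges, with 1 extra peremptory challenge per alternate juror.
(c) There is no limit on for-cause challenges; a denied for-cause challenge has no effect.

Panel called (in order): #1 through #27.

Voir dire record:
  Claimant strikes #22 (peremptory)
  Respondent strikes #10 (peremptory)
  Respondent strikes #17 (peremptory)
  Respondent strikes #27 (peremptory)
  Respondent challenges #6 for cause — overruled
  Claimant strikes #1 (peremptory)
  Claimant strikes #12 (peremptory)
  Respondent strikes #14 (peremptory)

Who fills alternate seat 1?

8

Removed: #1, #10, #12, #14, #17, #22, #27. (#6 stays — for-cause denied.)
Seating in order: seats 1–6 → #2, #3, #4, #5, #6, #7; alternates → #8.
So alternate 1 is #8.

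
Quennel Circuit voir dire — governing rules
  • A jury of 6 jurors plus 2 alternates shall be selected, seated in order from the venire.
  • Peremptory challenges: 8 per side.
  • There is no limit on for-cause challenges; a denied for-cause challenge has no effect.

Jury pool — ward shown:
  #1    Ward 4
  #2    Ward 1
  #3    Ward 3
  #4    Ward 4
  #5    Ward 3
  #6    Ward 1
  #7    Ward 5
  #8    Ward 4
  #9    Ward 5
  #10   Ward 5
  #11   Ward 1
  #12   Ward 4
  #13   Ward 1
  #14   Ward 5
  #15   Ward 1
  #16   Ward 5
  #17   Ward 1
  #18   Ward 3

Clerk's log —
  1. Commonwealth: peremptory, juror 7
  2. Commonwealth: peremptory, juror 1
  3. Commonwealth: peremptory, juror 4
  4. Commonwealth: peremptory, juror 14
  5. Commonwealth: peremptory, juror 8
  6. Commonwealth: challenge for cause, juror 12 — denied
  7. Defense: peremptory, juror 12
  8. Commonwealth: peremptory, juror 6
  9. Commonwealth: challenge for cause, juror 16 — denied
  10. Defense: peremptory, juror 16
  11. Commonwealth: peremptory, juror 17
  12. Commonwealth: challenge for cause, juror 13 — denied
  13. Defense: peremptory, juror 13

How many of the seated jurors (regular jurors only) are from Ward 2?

Removed: #1, #4, #6, #7, #8, #12, #13, #14, #16, #17.
Seated jurors 1–6: #2, #3, #5, #9, #10, #11 (alternates #15, #18 not counted).
None of those are in Ward 2 → 0.

0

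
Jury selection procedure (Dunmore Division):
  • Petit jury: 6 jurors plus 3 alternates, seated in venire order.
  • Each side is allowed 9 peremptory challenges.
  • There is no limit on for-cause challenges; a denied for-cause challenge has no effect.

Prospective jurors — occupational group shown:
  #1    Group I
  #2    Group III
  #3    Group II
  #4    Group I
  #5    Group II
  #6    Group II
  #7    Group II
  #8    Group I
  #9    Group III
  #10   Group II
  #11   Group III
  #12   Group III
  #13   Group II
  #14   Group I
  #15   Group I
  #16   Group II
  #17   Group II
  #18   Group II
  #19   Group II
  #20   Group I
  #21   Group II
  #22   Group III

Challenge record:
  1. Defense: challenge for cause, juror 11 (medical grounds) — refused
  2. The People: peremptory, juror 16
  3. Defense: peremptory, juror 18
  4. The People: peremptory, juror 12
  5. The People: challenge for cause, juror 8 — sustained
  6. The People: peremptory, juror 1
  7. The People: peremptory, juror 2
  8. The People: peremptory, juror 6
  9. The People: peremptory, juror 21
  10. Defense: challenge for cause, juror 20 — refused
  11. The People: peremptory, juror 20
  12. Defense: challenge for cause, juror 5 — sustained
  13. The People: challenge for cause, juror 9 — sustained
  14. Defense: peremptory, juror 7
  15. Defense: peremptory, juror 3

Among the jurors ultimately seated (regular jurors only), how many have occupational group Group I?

Removed: #1, #2, #3, #5, #6, #7, #8, #9, #12, #16, #18, #20, #21.
Seated jurors 1–6: #4, #10, #11, #13, #14, #15 (alternates #17, #19, #22 not counted).
Of those, in Group I: #4, #14, #15 → 3.

3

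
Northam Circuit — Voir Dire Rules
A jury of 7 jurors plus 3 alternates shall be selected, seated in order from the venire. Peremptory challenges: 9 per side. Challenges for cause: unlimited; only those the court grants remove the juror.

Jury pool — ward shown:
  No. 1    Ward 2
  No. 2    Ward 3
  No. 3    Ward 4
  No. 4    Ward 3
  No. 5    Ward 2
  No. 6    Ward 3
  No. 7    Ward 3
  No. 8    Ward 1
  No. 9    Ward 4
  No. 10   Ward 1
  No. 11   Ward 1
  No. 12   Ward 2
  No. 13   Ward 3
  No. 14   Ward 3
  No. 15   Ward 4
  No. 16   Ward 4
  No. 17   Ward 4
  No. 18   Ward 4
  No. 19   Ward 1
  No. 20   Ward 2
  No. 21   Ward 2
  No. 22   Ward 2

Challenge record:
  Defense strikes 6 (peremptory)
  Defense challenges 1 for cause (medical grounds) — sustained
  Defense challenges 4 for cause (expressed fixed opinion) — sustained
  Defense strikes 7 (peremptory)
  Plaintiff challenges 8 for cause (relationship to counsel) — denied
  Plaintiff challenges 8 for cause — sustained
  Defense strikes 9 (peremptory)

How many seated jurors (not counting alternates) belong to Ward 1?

Removed: #1, #4, #6, #7, #8, #9.
Seated jurors 1–7: #2, #3, #5, #10, #11, #12, #13 (alternates #14, #15, #16 not counted).
Of those, in Ward 1: #10, #11 → 2.

2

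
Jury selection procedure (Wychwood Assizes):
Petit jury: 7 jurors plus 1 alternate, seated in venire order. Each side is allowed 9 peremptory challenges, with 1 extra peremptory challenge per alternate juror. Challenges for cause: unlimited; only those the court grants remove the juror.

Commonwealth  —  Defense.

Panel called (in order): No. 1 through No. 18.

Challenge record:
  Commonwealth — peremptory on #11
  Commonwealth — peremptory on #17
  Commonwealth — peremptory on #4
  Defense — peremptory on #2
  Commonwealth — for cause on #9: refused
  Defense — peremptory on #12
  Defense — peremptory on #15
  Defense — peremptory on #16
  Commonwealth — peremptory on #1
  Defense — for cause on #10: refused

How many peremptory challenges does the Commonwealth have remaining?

Commonwealth allotment: 9 base + 1 × 1 alternate = 10.
Commonwealth peremptories used: #11, #17, #4, #1 — 4 (the for-cause on #9 doesn't count).
Remaining: 10 − 4 = 6.

6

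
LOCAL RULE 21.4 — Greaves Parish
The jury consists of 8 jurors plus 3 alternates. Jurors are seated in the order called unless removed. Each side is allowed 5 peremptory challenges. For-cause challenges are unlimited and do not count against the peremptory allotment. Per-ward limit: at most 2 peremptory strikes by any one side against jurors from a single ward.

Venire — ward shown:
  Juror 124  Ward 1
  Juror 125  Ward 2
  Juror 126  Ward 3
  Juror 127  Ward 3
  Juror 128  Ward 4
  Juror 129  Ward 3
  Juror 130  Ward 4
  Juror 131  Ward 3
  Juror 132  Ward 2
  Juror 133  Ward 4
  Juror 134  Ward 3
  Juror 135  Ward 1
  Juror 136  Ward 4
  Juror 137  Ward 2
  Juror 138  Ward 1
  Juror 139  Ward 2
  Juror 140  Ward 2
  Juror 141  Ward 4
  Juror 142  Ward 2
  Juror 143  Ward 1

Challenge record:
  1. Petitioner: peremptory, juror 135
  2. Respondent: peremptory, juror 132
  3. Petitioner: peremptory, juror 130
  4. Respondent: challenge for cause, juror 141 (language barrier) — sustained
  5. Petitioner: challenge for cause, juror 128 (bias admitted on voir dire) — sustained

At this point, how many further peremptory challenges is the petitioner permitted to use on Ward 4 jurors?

1

Petitioner peremptories so far: #135, #130 — 2 of 5 used, 3 left overall.
Against Ward 4: #130 — 1 used; per-ward cap 2 leaves 1.
Binding limit: min(3, 1) = 1.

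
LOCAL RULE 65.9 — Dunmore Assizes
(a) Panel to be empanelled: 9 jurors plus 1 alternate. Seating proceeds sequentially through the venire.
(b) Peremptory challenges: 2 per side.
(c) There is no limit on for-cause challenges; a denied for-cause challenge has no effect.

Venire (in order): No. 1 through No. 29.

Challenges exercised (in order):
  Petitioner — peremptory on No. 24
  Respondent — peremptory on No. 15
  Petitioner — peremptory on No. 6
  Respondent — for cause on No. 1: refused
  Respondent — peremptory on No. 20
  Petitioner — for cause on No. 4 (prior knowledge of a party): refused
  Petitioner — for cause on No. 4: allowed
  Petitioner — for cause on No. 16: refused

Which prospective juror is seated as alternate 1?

Removed: #4, #6, #15, #20, #24. (#1, #16 stay — for-cause denied.)
Seating in order: seats 1–9 → #1, #2, #3, #5, #7, #8, #9, #10, #11; alternates → #12.
So alternate 1 is #12.

12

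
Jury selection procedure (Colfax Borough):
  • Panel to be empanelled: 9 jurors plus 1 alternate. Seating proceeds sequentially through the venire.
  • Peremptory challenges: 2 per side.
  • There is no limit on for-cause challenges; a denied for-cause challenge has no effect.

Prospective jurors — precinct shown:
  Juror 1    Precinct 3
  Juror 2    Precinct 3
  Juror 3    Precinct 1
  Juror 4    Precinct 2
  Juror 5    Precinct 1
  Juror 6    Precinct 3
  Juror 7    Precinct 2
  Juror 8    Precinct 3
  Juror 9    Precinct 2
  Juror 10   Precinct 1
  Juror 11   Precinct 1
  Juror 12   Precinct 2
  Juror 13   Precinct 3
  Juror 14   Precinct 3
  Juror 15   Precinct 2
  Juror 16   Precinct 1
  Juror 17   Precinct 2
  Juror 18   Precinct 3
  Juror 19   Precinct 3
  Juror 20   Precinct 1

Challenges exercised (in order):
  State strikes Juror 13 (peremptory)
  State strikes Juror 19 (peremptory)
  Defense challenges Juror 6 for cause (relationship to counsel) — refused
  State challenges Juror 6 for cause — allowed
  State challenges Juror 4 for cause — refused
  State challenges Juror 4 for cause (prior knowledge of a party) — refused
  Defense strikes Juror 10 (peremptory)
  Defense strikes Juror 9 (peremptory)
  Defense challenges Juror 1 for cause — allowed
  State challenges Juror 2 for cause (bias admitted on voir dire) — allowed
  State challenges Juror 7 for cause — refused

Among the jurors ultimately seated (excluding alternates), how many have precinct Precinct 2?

4

Removed: #1, #2, #6, #9, #10, #13, #19.
Seated jurors 1–9: #3, #4, #5, #7, #8, #11, #12, #14, #15 (alternates #16 not counted).
Of those, in Precinct 2: #4, #7, #12, #15 → 4.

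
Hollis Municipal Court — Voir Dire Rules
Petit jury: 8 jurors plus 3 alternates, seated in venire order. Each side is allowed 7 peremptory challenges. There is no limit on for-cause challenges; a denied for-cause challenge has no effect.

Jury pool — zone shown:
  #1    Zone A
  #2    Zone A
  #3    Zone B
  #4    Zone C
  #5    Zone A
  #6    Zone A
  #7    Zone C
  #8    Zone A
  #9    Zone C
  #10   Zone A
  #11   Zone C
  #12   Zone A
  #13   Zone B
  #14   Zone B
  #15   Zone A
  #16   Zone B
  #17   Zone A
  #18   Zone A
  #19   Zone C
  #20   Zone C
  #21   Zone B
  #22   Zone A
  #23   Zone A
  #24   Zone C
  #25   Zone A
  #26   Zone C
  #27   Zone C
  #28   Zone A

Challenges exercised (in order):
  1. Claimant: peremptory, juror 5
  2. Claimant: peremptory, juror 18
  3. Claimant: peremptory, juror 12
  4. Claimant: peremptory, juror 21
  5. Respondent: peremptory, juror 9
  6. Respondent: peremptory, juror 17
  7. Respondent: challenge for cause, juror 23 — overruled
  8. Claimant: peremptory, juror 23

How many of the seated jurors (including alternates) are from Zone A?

Removed: #5, #9, #12, #17, #18, #21, #23.
Seated (11 incl. alternates): #1, #2, #3, #4, #6, #7, #8, #10, #11, #13, #14.
Of those, in Zone A: #1, #2, #6, #8, #10 → 5.

5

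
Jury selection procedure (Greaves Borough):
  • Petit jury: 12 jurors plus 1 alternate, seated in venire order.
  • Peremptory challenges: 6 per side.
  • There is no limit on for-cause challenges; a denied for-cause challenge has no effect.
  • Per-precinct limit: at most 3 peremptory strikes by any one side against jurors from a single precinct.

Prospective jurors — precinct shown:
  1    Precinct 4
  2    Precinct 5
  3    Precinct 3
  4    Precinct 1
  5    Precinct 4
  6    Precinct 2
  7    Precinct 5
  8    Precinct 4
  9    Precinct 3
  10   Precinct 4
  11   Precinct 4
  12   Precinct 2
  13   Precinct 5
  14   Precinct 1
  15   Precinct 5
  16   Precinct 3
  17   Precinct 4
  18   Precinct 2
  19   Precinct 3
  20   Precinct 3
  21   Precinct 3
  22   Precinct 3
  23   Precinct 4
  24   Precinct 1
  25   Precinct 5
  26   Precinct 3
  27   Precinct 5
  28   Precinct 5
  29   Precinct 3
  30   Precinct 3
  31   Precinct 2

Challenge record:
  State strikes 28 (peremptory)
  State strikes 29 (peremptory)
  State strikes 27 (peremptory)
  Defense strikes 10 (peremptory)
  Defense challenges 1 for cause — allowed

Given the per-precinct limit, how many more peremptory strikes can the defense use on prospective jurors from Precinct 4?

Defense peremptories so far: #10 — 1 of 6 used, 5 left overall.
Against Precinct 4: #10 — 1 used; per-precinct cap 3 leaves 2.
Binding limit: min(5, 2) = 2.

2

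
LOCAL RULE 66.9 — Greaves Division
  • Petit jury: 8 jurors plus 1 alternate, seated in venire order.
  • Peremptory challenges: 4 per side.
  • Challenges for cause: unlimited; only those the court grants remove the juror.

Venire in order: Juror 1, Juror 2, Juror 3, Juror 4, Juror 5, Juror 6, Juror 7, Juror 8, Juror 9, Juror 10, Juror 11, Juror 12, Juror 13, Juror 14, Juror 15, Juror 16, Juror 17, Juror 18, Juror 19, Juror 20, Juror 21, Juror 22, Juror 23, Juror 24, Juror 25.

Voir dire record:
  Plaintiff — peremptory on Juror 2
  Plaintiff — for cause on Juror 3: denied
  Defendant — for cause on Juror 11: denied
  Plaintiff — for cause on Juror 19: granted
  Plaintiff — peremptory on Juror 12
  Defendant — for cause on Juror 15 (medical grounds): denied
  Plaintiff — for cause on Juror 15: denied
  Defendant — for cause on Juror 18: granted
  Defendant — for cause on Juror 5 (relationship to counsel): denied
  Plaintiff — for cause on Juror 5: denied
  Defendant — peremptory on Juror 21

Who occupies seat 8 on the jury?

9

Removed: #2, #12, #18, #19, #21. (#3, #5, #11, #15 stay — for-cause denied.)
Seating in order: seats 1–8 → #1, #3, #4, #5, #6, #7, #8, #9; alternates → #10.
So seat 8 is #9.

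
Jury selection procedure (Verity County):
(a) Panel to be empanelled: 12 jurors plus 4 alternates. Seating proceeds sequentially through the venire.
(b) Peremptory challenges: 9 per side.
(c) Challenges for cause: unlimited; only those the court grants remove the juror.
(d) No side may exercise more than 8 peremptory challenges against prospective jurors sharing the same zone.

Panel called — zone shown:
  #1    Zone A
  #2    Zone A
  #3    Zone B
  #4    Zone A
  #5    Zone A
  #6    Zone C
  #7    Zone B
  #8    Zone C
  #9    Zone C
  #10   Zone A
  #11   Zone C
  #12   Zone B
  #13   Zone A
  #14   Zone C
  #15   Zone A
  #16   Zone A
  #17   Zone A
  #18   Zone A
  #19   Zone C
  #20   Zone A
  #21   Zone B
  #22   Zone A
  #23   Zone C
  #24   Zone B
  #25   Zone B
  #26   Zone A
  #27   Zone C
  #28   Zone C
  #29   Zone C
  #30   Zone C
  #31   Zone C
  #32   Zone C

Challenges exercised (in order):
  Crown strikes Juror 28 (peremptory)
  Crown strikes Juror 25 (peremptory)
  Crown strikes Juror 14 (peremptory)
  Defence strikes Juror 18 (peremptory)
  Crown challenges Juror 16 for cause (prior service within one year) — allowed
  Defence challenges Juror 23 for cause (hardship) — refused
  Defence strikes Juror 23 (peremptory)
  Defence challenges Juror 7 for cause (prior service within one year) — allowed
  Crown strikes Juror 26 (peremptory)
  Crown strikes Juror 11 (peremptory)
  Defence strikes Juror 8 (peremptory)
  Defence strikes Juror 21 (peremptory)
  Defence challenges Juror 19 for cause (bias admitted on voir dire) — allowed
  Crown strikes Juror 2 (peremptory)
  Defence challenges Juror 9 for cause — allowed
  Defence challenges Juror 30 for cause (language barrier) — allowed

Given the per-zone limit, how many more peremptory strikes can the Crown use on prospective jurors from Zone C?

Crown peremptories so far: #28, #25, #14, #26, #11, #2 — 6 of 9 used, 3 left overall.
Against Zone C: #28, #14, #11 — 3 used; per-zone cap 8 leaves 5.
Binding limit: min(3, 5) = 3.

3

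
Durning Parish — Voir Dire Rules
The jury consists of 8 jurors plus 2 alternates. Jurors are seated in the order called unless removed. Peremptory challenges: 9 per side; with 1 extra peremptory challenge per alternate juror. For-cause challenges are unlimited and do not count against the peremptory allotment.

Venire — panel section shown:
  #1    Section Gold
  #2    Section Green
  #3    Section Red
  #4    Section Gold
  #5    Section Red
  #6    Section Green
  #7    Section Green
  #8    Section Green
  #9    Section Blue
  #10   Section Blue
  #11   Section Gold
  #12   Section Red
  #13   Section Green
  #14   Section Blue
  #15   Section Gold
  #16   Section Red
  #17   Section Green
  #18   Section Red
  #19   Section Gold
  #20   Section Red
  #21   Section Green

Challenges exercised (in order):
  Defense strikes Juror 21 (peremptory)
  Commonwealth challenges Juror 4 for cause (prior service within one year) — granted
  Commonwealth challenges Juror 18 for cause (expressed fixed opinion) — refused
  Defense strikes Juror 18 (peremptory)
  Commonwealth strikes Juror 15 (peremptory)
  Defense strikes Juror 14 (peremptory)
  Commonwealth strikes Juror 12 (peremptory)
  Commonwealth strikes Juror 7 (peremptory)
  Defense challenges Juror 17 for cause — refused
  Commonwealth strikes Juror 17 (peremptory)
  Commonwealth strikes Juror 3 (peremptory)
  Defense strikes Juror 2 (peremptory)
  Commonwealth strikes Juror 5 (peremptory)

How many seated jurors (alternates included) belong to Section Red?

Removed: #2, #3, #4, #5, #7, #12, #14, #15, #17, #18, #21.
Seated (10 incl. alternates): #1, #6, #8, #9, #10, #11, #13, #16, #19, #20.
Of those, in Section Red: #16, #20 → 2.

2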